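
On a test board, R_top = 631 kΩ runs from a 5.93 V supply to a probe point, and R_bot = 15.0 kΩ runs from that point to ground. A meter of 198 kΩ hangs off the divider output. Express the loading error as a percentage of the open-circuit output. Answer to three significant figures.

6.89 %

The divider's output (Thévenin) resistance is R_top‖R_bot = 14.65 kΩ.
Fractional drop under load = R_th/(R_th + R_L) = 14.65 / (14.65 + 198) = 0.06890.
So the output falls by 6.89 %.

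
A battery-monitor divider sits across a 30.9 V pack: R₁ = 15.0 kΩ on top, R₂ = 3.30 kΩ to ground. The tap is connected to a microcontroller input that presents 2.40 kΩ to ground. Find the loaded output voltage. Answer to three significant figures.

V_out ≈ 2.62 V

The load sits in parallel with R₂: R₂‖R_L = (3.30 × 2.40) / (3.30 + 2.40) = 1.389 kΩ.
V_out = 30.9 × 1.389 / (15.0 + 1.389) = 30.9 × 1.389/16.39 = 2.62 V.
(Unloaded it would have been 5.57 V.)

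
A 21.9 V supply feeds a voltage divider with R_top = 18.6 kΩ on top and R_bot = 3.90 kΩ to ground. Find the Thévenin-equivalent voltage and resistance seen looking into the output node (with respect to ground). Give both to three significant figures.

V_th = 3.80 V, R_th = 3.22 kΩ

V_th is the open-circuit tap voltage: 21.9 × 3.90/(18.6 + 3.90) = 3.80 V.
With the supply zeroed, R_top and R_bot appear in parallel from the tap: R_th = R_top‖R_bot = (18.6 × 3.90)/22.50 = 3.22 kΩ.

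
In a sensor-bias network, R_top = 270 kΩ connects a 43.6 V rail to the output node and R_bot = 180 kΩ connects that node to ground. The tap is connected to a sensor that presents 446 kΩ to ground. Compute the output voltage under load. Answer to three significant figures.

V_out ≈ 14.0 V

The load sits in parallel with R_bot: R_bot‖R_L = (180 × 446) / (180 + 446) = 128.2 kΩ.
V_out = 43.6 × 128.2 / (270 + 128.2) = 43.6 × 128.2/398.2 = 14.0 V.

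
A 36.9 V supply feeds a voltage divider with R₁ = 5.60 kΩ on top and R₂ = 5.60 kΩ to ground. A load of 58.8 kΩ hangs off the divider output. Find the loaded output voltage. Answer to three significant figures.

The load sits in parallel with R₂: R₂‖R_L = (5.60 × 58.8) / (5.60 + 58.8) = 5.113 kΩ.
V_out = 36.9 × 5.113 / (5.60 + 5.113) = 36.9 × 5.113/10.71 = 17.6 V.

V_out ≈ 17.6 V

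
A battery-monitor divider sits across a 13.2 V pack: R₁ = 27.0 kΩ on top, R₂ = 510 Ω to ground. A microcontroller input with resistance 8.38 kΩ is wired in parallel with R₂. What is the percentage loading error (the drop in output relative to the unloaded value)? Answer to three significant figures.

The divider's output (Thévenin) resistance is R₁‖R₂ = 500.5 Ω.
Fractional drop under load = R_th/(R_th + R_L) = 500.5 / (500.5 + 8380) = 0.05636.
So the output falls by 5.64 %.

5.64 %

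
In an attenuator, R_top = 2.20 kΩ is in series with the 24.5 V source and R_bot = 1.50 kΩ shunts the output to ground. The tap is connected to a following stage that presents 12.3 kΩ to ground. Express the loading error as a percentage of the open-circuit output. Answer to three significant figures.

The divider's output (Thévenin) resistance is R_top‖R_bot = 0.8919 kΩ.
Fractional drop under load = R_th/(R_th + R_L) = 0.8919 / (0.8919 + 12.3) = 0.06761.
So the output falls by 6.76 %.

6.76 %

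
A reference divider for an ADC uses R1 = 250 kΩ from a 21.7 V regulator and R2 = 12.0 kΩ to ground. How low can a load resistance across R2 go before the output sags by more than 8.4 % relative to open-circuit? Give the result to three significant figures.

Output resistance R_th = R1‖R2 = (250 × 12.0)/262.0 = 11.45 kΩ.
The fractional drop is R_th/(R_th + R_L); requiring this ≤ 0.0840 gives R_L ≥ R_th(1/0.0840 − 1) = 11.45 × 10.90 = 125 kΩ.

R_L(min) ≈ 125 kΩ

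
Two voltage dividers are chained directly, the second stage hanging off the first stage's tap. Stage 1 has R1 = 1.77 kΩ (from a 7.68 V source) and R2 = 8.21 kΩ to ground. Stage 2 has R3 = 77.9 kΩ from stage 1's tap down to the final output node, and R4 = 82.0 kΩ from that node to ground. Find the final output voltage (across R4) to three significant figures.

V_out ≈ 3.21 V

Stage 2 presents R3+R4 = 159.9 kΩ as a load on stage 1's tap.
Stage 1's lower leg becomes R2‖(R3+R4) = 7.809 kΩ, so V_mid = 7.68 × 7.809/9.579 = 6.261 V.
Stage 2 is itself unloaded: V_out = V_mid × R4/(R3+R4) = 6.261 × 82.0/159.9 = 3.21 V.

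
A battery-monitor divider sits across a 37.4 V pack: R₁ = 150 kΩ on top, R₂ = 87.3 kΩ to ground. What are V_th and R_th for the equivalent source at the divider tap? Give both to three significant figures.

V_th = 13.8 V, R_th = 55.2 kΩ

V_th is the open-circuit tap voltage: 37.4 × 87.3/(150 + 87.3) = 13.8 V.
With the supply zeroed, R₁ and R₂ appear in parallel from the tap: R_th = R₁‖R₂ = (150 × 87.3)/237.3 = 55.2 kΩ.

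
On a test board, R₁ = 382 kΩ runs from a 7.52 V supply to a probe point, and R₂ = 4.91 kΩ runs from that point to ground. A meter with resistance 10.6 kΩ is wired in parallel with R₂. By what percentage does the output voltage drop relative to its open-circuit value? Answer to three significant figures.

Unloaded V = 7.52 × 4.91/386.9 = 0.09543 V.
Loaded: R₂‖R_L = 3.356 kΩ, giving V = 7.52 × 3.356/385.4 = 0.06548 V.
Drop = (0.09543 − 0.06548) / 0.09543 = 31.4 %.

31.4 %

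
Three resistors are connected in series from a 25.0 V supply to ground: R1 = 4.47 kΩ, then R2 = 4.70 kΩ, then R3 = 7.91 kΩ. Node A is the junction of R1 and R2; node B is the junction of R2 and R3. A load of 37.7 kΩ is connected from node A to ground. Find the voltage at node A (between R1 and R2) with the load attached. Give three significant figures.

V ≈ 17.0 V

Below node A the series string R2+R3 = 12.61 kΩ sits in parallel with the 37.7 kΩ load: 9.449 kΩ.
V_A = 25.0 × 9.449/(4.47 + 9.449) = 17.0 V.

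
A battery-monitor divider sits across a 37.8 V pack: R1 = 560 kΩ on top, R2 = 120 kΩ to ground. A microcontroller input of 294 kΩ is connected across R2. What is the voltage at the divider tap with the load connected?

V_out ≈ 4.99 V

The load sits in parallel with R2: R2‖R_L = (120 × 294) / (120 + 294) = 85.22 kΩ.
V_out = 37.8 × 85.22 / (560 + 85.22) = 37.8 × 85.22/645.2 = 4.99 V.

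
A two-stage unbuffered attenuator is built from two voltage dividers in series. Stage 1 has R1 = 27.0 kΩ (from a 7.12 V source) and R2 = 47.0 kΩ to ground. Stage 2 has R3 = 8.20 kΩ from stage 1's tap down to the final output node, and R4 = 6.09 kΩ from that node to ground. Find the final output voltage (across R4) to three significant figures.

V_out ≈ 0.876 V

Stage 2 presents R3+R4 = 14.29 kΩ as a load on stage 1's tap.
Stage 1's lower leg becomes R2‖(R3+R4) = 10.96 kΩ, so V_mid = 7.12 × 10.96/37.96 = 2.055 V.
Stage 2 is itself unloaded: V_out = V_mid × R4/(R3+R4) = 2.055 × 6.09/14.29 = 0.876 V.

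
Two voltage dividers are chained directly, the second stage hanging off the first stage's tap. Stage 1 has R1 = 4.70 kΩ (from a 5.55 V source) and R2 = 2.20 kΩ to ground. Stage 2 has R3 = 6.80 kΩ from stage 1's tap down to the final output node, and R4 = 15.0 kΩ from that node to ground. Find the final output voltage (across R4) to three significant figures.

Stage 2 presents R3+R4 = 21.80 kΩ as a load on stage 1's tap.
Stage 1's lower leg becomes R2‖(R3+R4) = 1.998 kΩ, so V_mid = 5.55 × 1.998/6.698 = 1.656 V.
Stage 2 is itself unloaded: V_out = V_mid × R4/(R3+R4) = 1.656 × 15.0/21.80 = 1.14 V.

V_out ≈ 1.14 V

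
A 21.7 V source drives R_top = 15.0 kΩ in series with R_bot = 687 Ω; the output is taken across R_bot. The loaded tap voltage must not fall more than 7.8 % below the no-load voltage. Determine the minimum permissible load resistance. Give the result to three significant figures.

Output resistance R_th = R_top‖R_bot = (15000 × 687)/15690 = 656.9 Ω.
The fractional drop is R_th/(R_th + R_L); requiring this ≤ 0.0780 gives R_L ≥ R_th(1/0.0780 − 1) = 656.9 × 11.82 = 7.77 kΩ.

R_L(min) ≈ 7.77 kΩ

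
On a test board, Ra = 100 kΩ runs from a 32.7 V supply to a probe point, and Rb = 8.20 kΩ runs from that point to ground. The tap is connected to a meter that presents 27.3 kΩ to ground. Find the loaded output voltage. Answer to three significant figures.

V_out ≈ 1.94 V

The load sits in parallel with Rb: Rb‖R_L = (8.20 × 27.3) / (8.20 + 27.3) = 6.306 kΩ.
V_out = 32.7 × 6.306 / (100 + 6.306) = 32.7 × 6.306/106.3 = 1.94 V.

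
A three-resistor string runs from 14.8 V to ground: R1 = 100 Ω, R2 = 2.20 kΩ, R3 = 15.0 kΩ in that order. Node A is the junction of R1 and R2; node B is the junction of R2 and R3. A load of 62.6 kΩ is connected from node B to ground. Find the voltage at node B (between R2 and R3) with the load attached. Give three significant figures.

V ≈ 12.4 V

At node B, R3 is in parallel with the load: R3‖R_L = 12100 Ω.
Below node A the resistance is R2 + (R3‖R_L) = 14300 Ω, so V_A = 14.8 × 14300/14400 = 14.70 V.
Then V_B = V_A × (R3‖R_L)/(R2 + R3‖R_L) = 14.70 × 12100/14300 = 12.4 V.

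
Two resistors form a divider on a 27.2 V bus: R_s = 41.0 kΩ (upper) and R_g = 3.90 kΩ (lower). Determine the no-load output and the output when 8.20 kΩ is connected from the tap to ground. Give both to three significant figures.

Unloaded: 2.36 V; loaded: 1.65 V

Open-circuit: V = 27.2 × 3.90/(41.0 + 3.90) = 2.36 V.
With the load, R_g becomes R_g‖R_L = 2.643 kΩ, so V = 27.2 × 2.643/43.64 = 1.65 V.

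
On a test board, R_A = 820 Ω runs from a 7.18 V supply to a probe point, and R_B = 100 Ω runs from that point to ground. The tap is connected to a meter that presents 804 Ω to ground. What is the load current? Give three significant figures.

I_L ≈ 0.874 mA

R_B‖R_L = 88.94 Ω; V_out = 7.18 × 88.94/908.9 = 0.7026 V.
I_L = V_out / R_L = 0.7026 / 804 Ω = 0.874 mA.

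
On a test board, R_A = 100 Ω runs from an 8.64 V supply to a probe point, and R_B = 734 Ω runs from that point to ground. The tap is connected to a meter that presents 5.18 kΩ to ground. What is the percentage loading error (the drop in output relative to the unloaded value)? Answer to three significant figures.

1.67 %

The divider's output (Thévenin) resistance is R_A‖R_B = 88.01 Ω.
Fractional drop under load = R_th/(R_th + R_L) = 88.01 / (88.01 + 5180) = 0.01671.
So the output falls by 1.67 %.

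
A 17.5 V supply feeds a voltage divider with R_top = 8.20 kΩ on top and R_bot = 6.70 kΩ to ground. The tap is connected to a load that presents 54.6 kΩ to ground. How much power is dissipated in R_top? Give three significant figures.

P ≈ 12.5 mW

Total resistance from the source is R_top + (R_bot‖R_L) = 14.17 kΩ, so I = 17.5/14.17 kΩ = 1.235 mA.
P = I²·R_top = (1.235 mA)² × 8.20 kΩ = 12.5 mW.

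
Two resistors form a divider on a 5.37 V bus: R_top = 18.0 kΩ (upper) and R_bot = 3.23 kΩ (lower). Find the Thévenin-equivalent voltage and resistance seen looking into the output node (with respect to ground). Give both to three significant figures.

V_th = 0.817 V, R_th = 2.74 kΩ

V_th is the open-circuit tap voltage: 5.37 × 3.23/(18.0 + 3.23) = 0.817 V.
With the supply zeroed, R_top and R_bot appear in parallel from the tap: R_th = R_top‖R_bot = (18.0 × 3.23)/21.23 = 2.74 kΩ.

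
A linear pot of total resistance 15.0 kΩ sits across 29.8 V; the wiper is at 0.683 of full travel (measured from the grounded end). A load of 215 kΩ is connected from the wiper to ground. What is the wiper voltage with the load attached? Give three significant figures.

V ≈ 20.1 V

The wiper splits the pot into (1−α)R = 4.755 kΩ above and αR = 10.24 kΩ below.
Lower section ‖ load = 9.779 kΩ.
V_wiper = 29.8 × 9.779/(4.755 + 9.779) = 20.1 V.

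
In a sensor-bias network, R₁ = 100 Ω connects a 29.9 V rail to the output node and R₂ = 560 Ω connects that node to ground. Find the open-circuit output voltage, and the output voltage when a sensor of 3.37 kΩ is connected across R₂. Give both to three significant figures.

Open-circuit: V = 29.9 × 560/(100 + 560) = 25.4 V.
With the load, R₂ becomes R₂‖R_L = 480.2 Ω, so V = 29.9 × 480.2/580.2 = 24.7 V.

Unloaded: 25.4 V; loaded: 24.7 V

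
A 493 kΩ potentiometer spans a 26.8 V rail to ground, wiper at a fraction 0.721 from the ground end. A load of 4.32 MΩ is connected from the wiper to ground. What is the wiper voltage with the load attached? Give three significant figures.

V ≈ 18.9 V

The wiper splits the pot into (1−α)R = 137.5 kΩ above and αR = 355.5 kΩ below.
Lower section ‖ load = 328.4 kΩ.
V_wiper = 26.8 × 328.4/(137.5 + 328.4) = 18.9 V.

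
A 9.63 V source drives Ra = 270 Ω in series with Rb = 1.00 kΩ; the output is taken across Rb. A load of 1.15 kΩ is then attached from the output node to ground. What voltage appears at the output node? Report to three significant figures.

V_out ≈ 6.40 V

The load sits in parallel with Rb: Rb‖R_L = (1000 × 1150) / (1000 + 1150) = 534.9 Ω.
V_out = 9.63 × 534.9 / (270 + 534.9) = 9.63 × 534.9/804.9 = 6.40 V.
(Unloaded it would have been 7.58 V.)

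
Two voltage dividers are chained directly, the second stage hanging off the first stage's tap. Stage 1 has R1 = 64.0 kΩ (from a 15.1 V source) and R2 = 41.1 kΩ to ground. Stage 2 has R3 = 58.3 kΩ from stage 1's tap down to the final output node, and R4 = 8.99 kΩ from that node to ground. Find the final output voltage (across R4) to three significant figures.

V_out ≈ 0.575 V

Stage 2 presents R3+R4 = 67.29 kΩ as a load on stage 1's tap.
Stage 1's lower leg becomes R2‖(R3+R4) = 25.52 kΩ, so V_mid = 15.1 × 25.52/89.52 = 4.304 V.
Stage 2 is itself unloaded: V_out = V_mid × R4/(R3+R4) = 4.304 × 8.99/67.29 = 0.575 V.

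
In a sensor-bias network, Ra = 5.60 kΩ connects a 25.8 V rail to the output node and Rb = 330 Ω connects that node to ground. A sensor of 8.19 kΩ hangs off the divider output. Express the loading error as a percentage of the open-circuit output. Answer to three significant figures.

The divider's output (Thévenin) resistance is Ra‖Rb = 311.6 Ω.
Fractional drop under load = R_th/(R_th + R_L) = 311.6 / (311.6 + 8190) = 0.03666.
So the output falls by 3.67 %.

3.67 %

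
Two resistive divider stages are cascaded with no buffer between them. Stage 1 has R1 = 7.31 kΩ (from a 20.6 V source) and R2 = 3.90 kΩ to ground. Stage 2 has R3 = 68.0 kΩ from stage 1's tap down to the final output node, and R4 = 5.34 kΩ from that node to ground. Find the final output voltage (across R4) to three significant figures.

Stage 2 presents R3+R4 = 73.34 kΩ as a load on stage 1's tap.
Stage 1's lower leg becomes R2‖(R3+R4) = 3.703 kΩ, so V_mid = 20.6 × 3.703/11.01 = 6.927 V.
Stage 2 is itself unloaded: V_out = V_mid × R4/(R3+R4) = 6.927 × 5.34/73.34 = 0.504 V.

V_out ≈ 0.504 V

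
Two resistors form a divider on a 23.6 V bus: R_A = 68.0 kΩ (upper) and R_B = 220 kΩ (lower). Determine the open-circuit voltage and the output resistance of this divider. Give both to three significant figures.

V_th = 18.0 V, R_th = 51.9 kΩ

V_th is the open-circuit tap voltage: 23.6 × 220/(68.0 + 220) = 18.0 V.
With the supply zeroed, R_A and R_B appear in parallel from the tap: R_th = R_A‖R_B = (68.0 × 220)/288.0 = 51.9 kΩ.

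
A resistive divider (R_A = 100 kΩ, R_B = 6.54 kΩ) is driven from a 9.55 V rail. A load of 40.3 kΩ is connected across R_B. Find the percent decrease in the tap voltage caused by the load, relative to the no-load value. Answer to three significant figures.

13.2 %

The divider's output (Thévenin) resistance is R_A‖R_B = 6.139 kΩ.
Fractional drop under load = R_th/(R_th + R_L) = 6.139 / (6.139 + 40.3) = 0.1322.
So the output falls by 13.2 %.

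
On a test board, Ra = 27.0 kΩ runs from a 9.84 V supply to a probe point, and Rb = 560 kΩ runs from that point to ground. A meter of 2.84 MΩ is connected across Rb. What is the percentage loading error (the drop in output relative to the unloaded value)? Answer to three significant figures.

The divider's output (Thévenin) resistance is Ra‖Rb = 25.76 kΩ.
Fractional drop under load = R_th/(R_th + R_L) = 25.76 / (25.76 + 2840) = 0.008988.
So the output falls by 0.899 %.

0.899 %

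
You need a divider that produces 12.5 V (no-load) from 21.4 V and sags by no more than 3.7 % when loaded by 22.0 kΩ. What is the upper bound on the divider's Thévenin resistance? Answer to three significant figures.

R_th ≤ 845 Ω

Loading drop = R_th/(R_th + R_L) ≤ 0.0370, so R_th ≤ R_L · ε/(1−ε) = 22.0 kΩ × 0.0370/0.9630 = 845 Ω.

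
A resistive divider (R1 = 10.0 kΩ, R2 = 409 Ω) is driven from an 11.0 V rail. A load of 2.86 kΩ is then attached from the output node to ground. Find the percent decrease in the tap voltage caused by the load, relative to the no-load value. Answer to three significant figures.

Unloaded V = 11.0 × 409/10410 = 0.43222 V.
Loaded: R2‖R_L = 357.8 Ω, giving V = 11.0 × 357.8/10360 = 0.38001 V.
Drop = (0.43222 − 0.38001) / 0.43222 = 12.1 %.

12.1 %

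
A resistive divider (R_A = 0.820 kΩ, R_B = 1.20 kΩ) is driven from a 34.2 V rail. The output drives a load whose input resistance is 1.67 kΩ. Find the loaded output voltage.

V_out ≈ 15.7 V

The load sits in parallel with R_B: R_B‖R_L = (1200 × 1670) / (1200 + 1670) = 698.3 Ω.
V_out = 34.2 × 698.3 / (820 + 698.3) = 34.2 × 698.3/1518 = 15.7 V.
(Unloaded it would have been 20.3 V.)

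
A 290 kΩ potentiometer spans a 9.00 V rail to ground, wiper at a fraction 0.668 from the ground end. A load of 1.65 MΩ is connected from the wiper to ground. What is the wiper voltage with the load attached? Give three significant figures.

The wiper splits the pot into (1−α)R = 96.28 kΩ above and αR = 193.7 kΩ below.
Lower section ‖ load = 173.4 kΩ.
V_wiper = 9.00 × 173.4/(96.28 + 173.4) = 5.79 V.

V ≈ 5.79 V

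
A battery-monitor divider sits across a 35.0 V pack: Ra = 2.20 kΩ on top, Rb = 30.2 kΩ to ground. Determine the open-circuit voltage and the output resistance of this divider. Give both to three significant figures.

V_th = 32.6 V, R_th = 2.05 kΩ

V_th is the open-circuit tap voltage: 35.0 × 30.2/(2.20 + 30.2) = 32.6 V.
With the supply zeroed, Ra and Rb appear in parallel from the tap: R_th = Ra‖Rb = (2.20 × 30.2)/32.40 = 2.05 kΩ.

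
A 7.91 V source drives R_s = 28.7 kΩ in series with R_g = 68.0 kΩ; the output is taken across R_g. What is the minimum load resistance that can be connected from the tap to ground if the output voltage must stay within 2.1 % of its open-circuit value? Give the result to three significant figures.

R_L(min) ≈ 941 kΩ

Output resistance R_th = R_s‖R_g = (28.7 × 68.0)/96.70 = 20.18 kΩ.
The fractional drop is R_th/(R_th + R_L); requiring this ≤ 0.0210 gives R_L ≥ R_th(1/0.0210 − 1) = 20.18 × 46.62 = 941 kΩ.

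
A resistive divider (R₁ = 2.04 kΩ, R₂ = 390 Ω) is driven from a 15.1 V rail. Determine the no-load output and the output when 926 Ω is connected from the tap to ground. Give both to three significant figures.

Unloaded: 2.42 V; loaded: 1.79 V

Open-circuit: V = 15.1 × 390/(2040 + 390) = 2.42 V.
With the load, R₂ becomes R₂‖R_L = 274.4 Ω, so V = 15.1 × 274.4/2314 = 1.79 V.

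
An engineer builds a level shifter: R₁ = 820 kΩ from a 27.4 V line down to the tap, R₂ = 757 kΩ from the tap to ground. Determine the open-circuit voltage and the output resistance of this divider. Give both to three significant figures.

V_th is the open-circuit tap voltage: 27.4 × 757/(820 + 757) = 13.2 V.
With the supply zeroed, R₁ and R₂ appear in parallel from the tap: R_th = R₁‖R₂ = (820 × 757)/1577 = 394 kΩ.

V_th = 13.2 V, R_th = 394 kΩ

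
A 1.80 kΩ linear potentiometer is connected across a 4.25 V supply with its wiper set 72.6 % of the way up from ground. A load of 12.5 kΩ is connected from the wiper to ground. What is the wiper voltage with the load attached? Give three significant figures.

The wiper splits the pot into (1−α)R = 493.2 Ω above and αR = 1307 Ω below.
Lower section ‖ load = 1183 Ω.
V_wiper = 4.25 × 1183/(493.2 + 1183) = 3.00 V.

V ≈ 3.00 V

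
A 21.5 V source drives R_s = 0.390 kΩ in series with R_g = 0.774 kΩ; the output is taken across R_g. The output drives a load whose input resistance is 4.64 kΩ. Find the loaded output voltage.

V_out ≈ 13.5 V

The load sits in parallel with R_g: R_g‖R_L = (774 × 4640) / (774 + 4640) = 663.3 Ω.
V_out = 21.5 × 663.3 / (390 + 663.3) = 21.5 × 663.3/1053 = 13.5 V.
(Unloaded it would have been 14.3 V.)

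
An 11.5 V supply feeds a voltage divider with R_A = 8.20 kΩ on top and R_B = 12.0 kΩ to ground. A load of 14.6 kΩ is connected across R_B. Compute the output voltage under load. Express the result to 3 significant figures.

V_out ≈ 5.12 V

The load sits in parallel with R_B: R_B‖R_L = (12.0 × 14.6) / (12.0 + 14.6) = 6.586 kΩ.
V_out = 11.5 × 6.586 / (8.20 + 6.586) = 11.5 × 6.586/14.79 = 5.12 V.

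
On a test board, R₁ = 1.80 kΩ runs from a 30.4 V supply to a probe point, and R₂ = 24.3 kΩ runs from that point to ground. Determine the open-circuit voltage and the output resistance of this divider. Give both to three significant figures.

V_th = 28.3 V, R_th = 1.68 kΩ

V_th is the open-circuit tap voltage: 30.4 × 24.3/(1.80 + 24.3) = 28.3 V.
With the supply zeroed, R₁ and R₂ appear in parallel from the tap: R_th = R₁‖R₂ = (1.80 × 24.3)/26.10 = 1.68 kΩ.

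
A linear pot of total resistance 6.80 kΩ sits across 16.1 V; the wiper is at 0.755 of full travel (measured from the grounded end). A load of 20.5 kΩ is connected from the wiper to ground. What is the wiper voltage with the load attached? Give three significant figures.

V ≈ 11.5 V

The wiper splits the pot into (1−α)R = 1.666 kΩ above and αR = 5.134 kΩ below.
Lower section ‖ load = 4.106 kΩ.
V_wiper = 16.1 × 4.106/(1.666 + 4.106) = 11.5 V.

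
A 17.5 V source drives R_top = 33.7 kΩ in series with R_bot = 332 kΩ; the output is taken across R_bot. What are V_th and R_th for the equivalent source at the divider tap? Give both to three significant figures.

V_th is the open-circuit tap voltage: 17.5 × 332/(33.7 + 332) = 15.9 V.
With the supply zeroed, R_top and R_bot appear in parallel from the tap: R_th = R_top‖R_bot = (33.7 × 332)/365.7 = 30.6 kΩ.

V_th = 15.9 V, R_th = 30.6 kΩ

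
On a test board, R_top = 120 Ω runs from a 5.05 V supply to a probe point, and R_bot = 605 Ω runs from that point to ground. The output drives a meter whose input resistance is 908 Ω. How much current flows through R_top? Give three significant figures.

I ≈ 10.5 mA

R_bot‖R_L = 363.1 Ω, so the source sees R_top + R_bot‖R_L = 483.1 Ω.
I = 5.05 V / 483.1 Ω = 10.5 mA.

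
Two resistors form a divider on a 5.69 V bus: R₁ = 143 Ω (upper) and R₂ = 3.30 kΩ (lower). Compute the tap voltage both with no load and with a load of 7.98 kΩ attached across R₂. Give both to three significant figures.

Unloaded: 5.45 V; loaded: 5.36 V

Open-circuit: V = 5.69 × 3300/(143 + 3300) = 5.45 V.
With the load, R₂ becomes R₂‖R_L = 2335 Ω, so V = 5.69 × 2335/2478 = 5.36 V.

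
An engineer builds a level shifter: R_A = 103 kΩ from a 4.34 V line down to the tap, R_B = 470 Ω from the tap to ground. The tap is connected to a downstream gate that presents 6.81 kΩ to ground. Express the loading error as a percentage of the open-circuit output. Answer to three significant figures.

The divider's output (Thévenin) resistance is R_A‖R_B = 467.9 Ω.
Fractional drop under load = R_th/(R_th + R_L) = 467.9 / (467.9 + 6810) = 0.06429.
So the output falls by 6.43 %.

6.43 %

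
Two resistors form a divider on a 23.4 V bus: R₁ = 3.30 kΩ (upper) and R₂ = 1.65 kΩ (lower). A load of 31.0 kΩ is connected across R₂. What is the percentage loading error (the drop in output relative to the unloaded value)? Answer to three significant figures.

3.43 %

The divider's output (Thévenin) resistance is R₁‖R₂ = 1.100 kΩ.
Fractional drop under load = R_th/(R_th + R_L) = 1.100 / (1.100 + 31.0) = 0.03427.
So the output falls by 3.43 %.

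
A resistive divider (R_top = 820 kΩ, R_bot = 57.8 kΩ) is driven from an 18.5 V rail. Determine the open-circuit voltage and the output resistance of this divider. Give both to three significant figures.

V_th is the open-circuit tap voltage: 18.5 × 57.8/(820 + 57.8) = 1.22 V.
With the supply zeroed, R_top and R_bot appear in parallel from the tap: R_th = R_top‖R_bot = (820 × 57.8)/877.8 = 54.0 kΩ.

V_th = 1.22 V, R_th = 54.0 kΩ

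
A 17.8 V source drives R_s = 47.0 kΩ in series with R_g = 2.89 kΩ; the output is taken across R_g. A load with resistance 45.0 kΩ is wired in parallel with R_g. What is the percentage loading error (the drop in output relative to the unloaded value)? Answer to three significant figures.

The divider's output (Thévenin) resistance is R_s‖R_g = 2.723 kΩ.
Fractional drop under load = R_th/(R_th + R_L) = 2.723 / (2.723 + 45.0) = 0.05705.
So the output falls by 5.71 %.

5.71 %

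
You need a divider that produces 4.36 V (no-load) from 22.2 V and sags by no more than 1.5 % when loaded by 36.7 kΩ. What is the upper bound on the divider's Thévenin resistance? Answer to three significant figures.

R_th ≤ 559 Ω

Loading drop = R_th/(R_th + R_L) ≤ 0.0150, so R_th ≤ R_L · ε/(1−ε) = 36.7 kΩ × 0.0150/0.9850 = 559 Ω.
(Any R1, R2 with R2/(R1+R2) = 0.196 and R1‖R2 ≤ 559 Ω will meet the spec.)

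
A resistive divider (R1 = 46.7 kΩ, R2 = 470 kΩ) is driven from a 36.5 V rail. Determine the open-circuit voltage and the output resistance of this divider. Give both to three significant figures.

V_th = 33.2 V, R_th = 42.5 kΩ

V_th is the open-circuit tap voltage: 36.5 × 470/(46.7 + 470) = 33.2 V.
With the supply zeroed, R1 and R2 appear in parallel from the tap: R_th = R1‖R2 = (46.7 × 470)/516.7 = 42.5 kΩ.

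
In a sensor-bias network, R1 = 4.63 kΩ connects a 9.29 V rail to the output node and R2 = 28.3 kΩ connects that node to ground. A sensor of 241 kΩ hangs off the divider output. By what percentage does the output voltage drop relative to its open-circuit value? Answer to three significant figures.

The divider's output (Thévenin) resistance is R1‖R2 = 3.979 kΩ.
Fractional drop under load = R_th/(R_th + R_L) = 3.979 / (3.979 + 241) = 0.01624.
So the output falls by 1.62 %.

1.62 %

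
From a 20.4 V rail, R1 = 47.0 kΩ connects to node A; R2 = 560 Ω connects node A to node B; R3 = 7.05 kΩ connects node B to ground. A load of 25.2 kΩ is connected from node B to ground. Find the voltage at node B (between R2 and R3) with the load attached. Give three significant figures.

V ≈ 2.12 V

At node B, R3 is in parallel with the load: R3‖R_L = 5509 Ω.
Below node A the resistance is R2 + (R3‖R_L) = 6069 Ω, so V_A = 20.4 × 6069/53070 = 2.333 V.
Then V_B = V_A × (R3‖R_L)/(R2 + R3‖R_L) = 2.333 × 5509/6069 = 2.12 V.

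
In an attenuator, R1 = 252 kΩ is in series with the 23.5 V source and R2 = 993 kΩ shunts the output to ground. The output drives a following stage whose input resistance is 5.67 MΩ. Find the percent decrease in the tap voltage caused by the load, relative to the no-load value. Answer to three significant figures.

The divider's output (Thévenin) resistance is R1‖R2 = 201.0 kΩ.
Fractional drop under load = R_th/(R_th + R_L) = 201.0 / (201.0 + 5670) = 0.03423.
So the output falls by 3.42 %.

3.42 %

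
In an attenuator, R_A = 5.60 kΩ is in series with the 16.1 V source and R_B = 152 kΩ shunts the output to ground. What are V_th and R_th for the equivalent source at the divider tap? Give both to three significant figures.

V_th is the open-circuit tap voltage: 16.1 × 152/(5.60 + 152) = 15.5 V.
With the supply zeroed, R_A and R_B appear in parallel from the tap: R_th = R_A‖R_B = (5.60 × 152)/157.6 = 5.40 kΩ.

V_th = 15.5 V, R_th = 5.40 kΩ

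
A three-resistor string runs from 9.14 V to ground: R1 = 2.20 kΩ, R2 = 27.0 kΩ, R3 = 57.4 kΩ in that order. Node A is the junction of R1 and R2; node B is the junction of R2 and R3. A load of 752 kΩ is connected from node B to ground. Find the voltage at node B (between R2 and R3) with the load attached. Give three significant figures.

V ≈ 5.91 V

At node B, R3 is in parallel with the load: R3‖R_L = 53.33 kΩ.
Below node A the resistance is R2 + (R3‖R_L) = 80.33 kΩ, so V_A = 9.14 × 80.33/82.53 = 8.896 V.
Then V_B = V_A × (R3‖R_L)/(R2 + R3‖R_L) = 8.896 × 53.33/80.33 = 5.91 V.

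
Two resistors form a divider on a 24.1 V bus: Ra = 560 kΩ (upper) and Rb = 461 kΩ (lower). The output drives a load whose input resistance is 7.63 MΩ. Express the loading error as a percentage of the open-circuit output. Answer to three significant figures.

The divider's output (Thévenin) resistance is Ra‖Rb = 252.9 kΩ.
Fractional drop under load = R_th/(R_th + R_L) = 252.9 / (252.9 + 7630) = 0.03208.
So the output falls by 3.21 %.

3.21 %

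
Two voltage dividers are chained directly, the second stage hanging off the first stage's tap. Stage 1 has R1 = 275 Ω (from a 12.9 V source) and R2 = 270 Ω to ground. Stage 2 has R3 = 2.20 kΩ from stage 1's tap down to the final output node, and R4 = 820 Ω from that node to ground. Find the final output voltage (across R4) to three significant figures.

V_out ≈ 1.66 V

Stage 2 presents R3+R4 = 3020 Ω as a load on stage 1's tap.
Stage 1's lower leg becomes R2‖(R3+R4) = 247.8 Ω, so V_mid = 12.9 × 247.8/522.8 = 6.115 V.
Stage 2 is itself unloaded: V_out = V_mid × R4/(R3+R4) = 6.115 × 820/3020 = 1.66 V.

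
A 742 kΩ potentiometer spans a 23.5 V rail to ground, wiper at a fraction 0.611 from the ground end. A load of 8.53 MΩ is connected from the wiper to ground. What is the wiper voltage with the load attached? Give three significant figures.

V ≈ 14.1 V

The wiper splits the pot into (1−α)R = 288.6 kΩ above and αR = 453.4 kΩ below.
Lower section ‖ load = 430.5 kΩ.
V_wiper = 23.5 × 430.5/(288.6 + 430.5) = 14.1 V.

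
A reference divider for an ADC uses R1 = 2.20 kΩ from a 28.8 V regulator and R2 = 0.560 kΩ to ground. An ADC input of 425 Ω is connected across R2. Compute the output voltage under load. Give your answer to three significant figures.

V_out ≈ 2.85 V

The load sits in parallel with R2: R2‖R_L = (560 × 425) / (560 + 425) = 241.6 Ω.
V_out = 28.8 × 241.6 / (2200 + 241.6) = 28.8 × 241.6/2442 = 2.85 V.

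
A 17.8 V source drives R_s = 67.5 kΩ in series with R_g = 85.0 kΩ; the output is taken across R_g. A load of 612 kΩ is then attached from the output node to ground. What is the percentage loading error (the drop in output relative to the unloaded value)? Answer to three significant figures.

The divider's output (Thévenin) resistance is R_s‖R_g = 37.62 kΩ.
Fractional drop under load = R_th/(R_th + R_L) = 37.62 / (37.62 + 612) = 0.05792.
So the output falls by 5.79 %.

5.79 %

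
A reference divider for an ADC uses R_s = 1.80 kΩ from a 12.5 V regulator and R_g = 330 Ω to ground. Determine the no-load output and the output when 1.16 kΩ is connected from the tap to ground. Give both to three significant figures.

Unloaded: 1.94 V; loaded: 1.56 V

Open-circuit: V = 12.5 × 330/(1800 + 330) = 1.94 V.
With the load, R_g becomes R_g‖R_L = 256.9 Ω, so V = 12.5 × 256.9/2057 = 1.56 V.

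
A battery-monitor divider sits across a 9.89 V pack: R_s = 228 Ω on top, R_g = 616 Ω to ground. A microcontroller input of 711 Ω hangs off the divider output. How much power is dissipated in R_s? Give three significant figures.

P ≈ 71.6 mW

Total resistance from the source is R_s + (R_g‖R_L) = 558.0 Ω, so I = 9.89/558.0 Ω = 17.72 mA.
P = I²·R_s = (17.72 mA)² × 228 Ω = 71.6 mW.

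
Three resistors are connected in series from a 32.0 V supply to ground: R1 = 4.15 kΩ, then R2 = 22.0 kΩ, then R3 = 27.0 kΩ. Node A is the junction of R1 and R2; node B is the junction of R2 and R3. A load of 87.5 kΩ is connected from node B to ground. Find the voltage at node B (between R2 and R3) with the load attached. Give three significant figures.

V ≈ 14.1 V

At node B, R3 is in parallel with the load: R3‖R_L = 20.63 kΩ.
Below node A the resistance is R2 + (R3‖R_L) = 42.63 kΩ, so V_A = 32.0 × 42.63/46.78 = 29.16 V.
Then V_B = V_A × (R3‖R_L)/(R2 + R3‖R_L) = 29.16 × 20.63/42.63 = 14.1 V.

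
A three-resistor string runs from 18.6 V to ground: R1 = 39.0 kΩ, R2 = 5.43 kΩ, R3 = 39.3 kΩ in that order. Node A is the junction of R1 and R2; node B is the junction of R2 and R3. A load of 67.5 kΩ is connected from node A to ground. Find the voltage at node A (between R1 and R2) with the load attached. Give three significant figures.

Below node A the series string R2+R3 = 44.73 kΩ sits in parallel with the 67.5 kΩ load: 26.90 kΩ.
V_A = 18.6 × 26.90/(39.0 + 26.90) = 7.59 V.

V ≈ 7.59 V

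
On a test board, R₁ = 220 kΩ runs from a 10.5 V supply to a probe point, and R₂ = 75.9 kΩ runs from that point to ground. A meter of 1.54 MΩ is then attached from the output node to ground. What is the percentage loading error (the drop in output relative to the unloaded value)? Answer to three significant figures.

3.53 %

The divider's output (Thévenin) resistance is R₁‖R₂ = 56.43 kΩ.
Fractional drop under load = R_th/(R_th + R_L) = 56.43 / (56.43 + 1540) = 0.03535.
So the output falls by 3.53 %.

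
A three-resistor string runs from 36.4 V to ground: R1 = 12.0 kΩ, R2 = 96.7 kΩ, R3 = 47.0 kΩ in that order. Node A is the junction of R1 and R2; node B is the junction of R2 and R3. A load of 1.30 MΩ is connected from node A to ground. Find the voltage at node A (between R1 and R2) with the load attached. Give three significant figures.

Below node A the series string R2+R3 = 143.7 kΩ sits in parallel with the 1300 kΩ load: 129.4 kΩ.
V_A = 36.4 × 129.4/(12.0 + 129.4) = 33.3 V.

V ≈ 33.3 V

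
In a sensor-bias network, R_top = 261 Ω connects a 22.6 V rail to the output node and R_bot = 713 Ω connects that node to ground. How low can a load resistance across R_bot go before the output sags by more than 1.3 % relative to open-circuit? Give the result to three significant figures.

Output resistance R_th = R_top‖R_bot = (261 × 713)/974.0 = 191.1 Ω.
The fractional drop is R_th/(R_th + R_L); requiring this ≤ 0.0130 gives R_L ≥ R_th(1/0.0130 − 1) = 191.1 × 75.92 = 14.5 kΩ.

R_L(min) ≈ 14.5 kΩ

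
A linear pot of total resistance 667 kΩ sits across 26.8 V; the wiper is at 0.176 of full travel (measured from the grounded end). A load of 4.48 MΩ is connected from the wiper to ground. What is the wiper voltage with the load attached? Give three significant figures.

The wiper splits the pot into (1−α)R = 549.6 kΩ above and αR = 117.4 kΩ below.
Lower section ‖ load = 114.4 kΩ.
V_wiper = 26.8 × 114.4/(549.6 + 114.4) = 4.62 V.

V ≈ 4.62 V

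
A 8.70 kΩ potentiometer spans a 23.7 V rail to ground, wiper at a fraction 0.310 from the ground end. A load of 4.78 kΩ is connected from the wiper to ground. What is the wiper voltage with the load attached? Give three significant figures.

The wiper splits the pot into (1−α)R = 6.003 kΩ above and αR = 2.697 kΩ below.
Lower section ‖ load = 1.724 kΩ.
V_wiper = 23.7 × 1.724/(6.003 + 1.724) = 5.29 V.

V ≈ 5.29 V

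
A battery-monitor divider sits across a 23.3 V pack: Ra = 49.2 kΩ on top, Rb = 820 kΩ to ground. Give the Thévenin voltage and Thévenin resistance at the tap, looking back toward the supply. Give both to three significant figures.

V_th is the open-circuit tap voltage: 23.3 × 820/(49.2 + 820) = 22.0 V.
With the supply zeroed, Ra and Rb appear in parallel from the tap: R_th = Ra‖Rb = (49.2 × 820)/869.2 = 46.4 kΩ.

V_th = 22.0 V, R_th = 46.4 kΩ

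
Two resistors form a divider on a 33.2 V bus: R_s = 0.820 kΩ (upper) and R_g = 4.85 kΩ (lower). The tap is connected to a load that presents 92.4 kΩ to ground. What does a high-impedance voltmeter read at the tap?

V_out ≈ 28.2 V

The load sits in parallel with R_g: R_g‖R_L = (4850 × 92400) / (4850 + 92400) = 4608 Ω.
V_out = 33.2 × 4608 / (820 + 4608) = 33.2 × 4608/5428 = 28.2 V.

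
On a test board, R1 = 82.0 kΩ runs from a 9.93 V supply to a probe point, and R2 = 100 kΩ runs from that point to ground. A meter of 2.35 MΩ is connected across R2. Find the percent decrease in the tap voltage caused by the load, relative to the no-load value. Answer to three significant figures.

The divider's output (Thévenin) resistance is R1‖R2 = 45.05 kΩ.
Fractional drop under load = R_th/(R_th + R_L) = 45.05 / (45.05 + 2350) = 0.01881.
So the output falls by 1.88 %.

1.88 %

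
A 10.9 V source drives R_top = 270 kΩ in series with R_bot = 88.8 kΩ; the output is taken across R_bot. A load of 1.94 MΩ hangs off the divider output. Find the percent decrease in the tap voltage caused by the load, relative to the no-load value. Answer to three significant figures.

The divider's output (Thévenin) resistance is R_top‖R_bot = 66.82 kΩ.
Fractional drop under load = R_th/(R_th + R_L) = 66.82 / (66.82 + 1940) = 0.03330.
So the output falls by 3.33 %.

3.33 %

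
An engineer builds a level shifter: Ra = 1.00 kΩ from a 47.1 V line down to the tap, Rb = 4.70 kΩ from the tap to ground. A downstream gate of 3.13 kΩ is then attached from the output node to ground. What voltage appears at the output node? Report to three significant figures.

V_out ≈ 30.7 V

The load sits in parallel with Rb: Rb‖R_L = (4.70 × 3.13) / (4.70 + 3.13) = 1.879 kΩ.
V_out = 47.1 × 1.879 / (1.00 + 1.879) = 47.1 × 1.879/2.879 = 30.7 V.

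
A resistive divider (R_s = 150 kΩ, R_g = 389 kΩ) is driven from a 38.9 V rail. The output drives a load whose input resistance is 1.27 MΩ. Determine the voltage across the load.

V_out ≈ 25.9 V

The load sits in parallel with R_g: R_g‖R_L = (389 × 1270) / (389 + 1270) = 297.8 kΩ.
V_out = 38.9 × 297.8 / (150 + 297.8) = 38.9 × 297.8/447.8 = 25.9 V.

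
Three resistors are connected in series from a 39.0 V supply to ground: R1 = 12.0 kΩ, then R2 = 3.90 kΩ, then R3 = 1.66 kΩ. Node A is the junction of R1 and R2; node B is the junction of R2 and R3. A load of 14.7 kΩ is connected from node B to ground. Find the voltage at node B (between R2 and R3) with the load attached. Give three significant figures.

V ≈ 3.34 V

At node B, R3 is in parallel with the load: R3‖R_L = 1.492 kΩ.
Below node A the resistance is R2 + (R3‖R_L) = 5.392 kΩ, so V_A = 39.0 × 5.392/17.39 = 12.09 V.
Then V_B = V_A × (R3‖R_L)/(R2 + R3‖R_L) = 12.09 × 1.492/5.392 = 3.34 V.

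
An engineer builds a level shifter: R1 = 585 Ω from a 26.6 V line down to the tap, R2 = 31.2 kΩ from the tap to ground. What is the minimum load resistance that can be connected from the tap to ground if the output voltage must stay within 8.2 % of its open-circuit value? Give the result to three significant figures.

Output resistance R_th = R1‖R2 = (585 × 31200)/31780 = 574.2 Ω.
The fractional drop is R_th/(R_th + R_L); requiring this ≤ 0.0820 gives R_L ≥ R_th(1/0.0820 − 1) = 574.2 × 11.20 = 6.43 kΩ.

R_L(min) ≈ 6.43 kΩ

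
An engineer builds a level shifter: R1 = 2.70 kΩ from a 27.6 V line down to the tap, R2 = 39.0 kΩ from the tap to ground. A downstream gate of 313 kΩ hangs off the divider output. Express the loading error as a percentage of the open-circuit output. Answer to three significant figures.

0.800 %

The divider's output (Thévenin) resistance is R1‖R2 = 2.525 kΩ.
Fractional drop under load = R_th/(R_th + R_L) = 2.525 / (2.525 + 313) = 0.008003.
So the output falls by 0.800 %.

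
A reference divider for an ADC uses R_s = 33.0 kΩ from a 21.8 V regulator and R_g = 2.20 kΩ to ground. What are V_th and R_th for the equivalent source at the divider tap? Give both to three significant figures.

V_th is the open-circuit tap voltage: 21.8 × 2.20/(33.0 + 2.20) = 1.36 V.
With the supply zeroed, R_s and R_g appear in parallel from the tap: R_th = R_s‖R_g = (33.0 × 2.20)/35.20 = 2.06 kΩ.

V_th = 1.36 V, R_th = 2.06 kΩ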